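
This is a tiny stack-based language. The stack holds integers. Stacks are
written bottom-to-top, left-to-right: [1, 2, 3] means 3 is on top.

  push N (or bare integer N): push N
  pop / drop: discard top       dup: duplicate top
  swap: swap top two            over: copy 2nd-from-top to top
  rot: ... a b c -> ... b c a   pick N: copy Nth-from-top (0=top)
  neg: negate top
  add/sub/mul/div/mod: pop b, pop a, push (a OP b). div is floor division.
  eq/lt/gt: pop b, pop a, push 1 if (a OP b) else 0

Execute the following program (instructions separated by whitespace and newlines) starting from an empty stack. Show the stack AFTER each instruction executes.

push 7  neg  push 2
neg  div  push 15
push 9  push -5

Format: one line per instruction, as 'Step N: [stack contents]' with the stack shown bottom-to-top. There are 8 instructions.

Step 1: [7]
Step 2: [-7]
Step 3: [-7, 2]
Step 4: [-7, -2]
Step 5: [3]
Step 6: [3, 15]
Step 7: [3, 15, 9]
Step 8: [3, 15, 9, -5]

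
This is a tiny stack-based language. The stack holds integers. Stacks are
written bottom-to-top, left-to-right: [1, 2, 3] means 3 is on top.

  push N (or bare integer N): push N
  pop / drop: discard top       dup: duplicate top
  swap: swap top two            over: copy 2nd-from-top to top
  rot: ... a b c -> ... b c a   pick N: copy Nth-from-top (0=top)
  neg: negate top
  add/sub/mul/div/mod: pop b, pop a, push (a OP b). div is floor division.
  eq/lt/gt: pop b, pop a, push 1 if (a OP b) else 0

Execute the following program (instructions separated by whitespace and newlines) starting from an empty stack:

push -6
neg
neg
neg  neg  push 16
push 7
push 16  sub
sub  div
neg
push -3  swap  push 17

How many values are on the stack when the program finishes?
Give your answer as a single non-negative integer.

After 'push -6': stack = [-6] (depth 1)
After 'neg': stack = [6] (depth 1)
After 'neg': stack = [-6] (depth 1)
After 'neg': stack = [6] (depth 1)
After 'neg': stack = [-6] (depth 1)
After 'push 16': stack = [-6, 16] (depth 2)
After 'push 7': stack = [-6, 16, 7] (depth 3)
After 'push 16': stack = [-6, 16, 7, 16] (depth 4)
After 'sub': stack = [-6, 16, -9] (depth 3)
After 'sub': stack = [-6, 25] (depth 2)
After 'div': stack = [-1] (depth 1)
After 'neg': stack = [1] (depth 1)
After 'push -3': stack = [1, -3] (depth 2)
After 'swap': stack = [-3, 1] (depth 2)
After 'push 17': stack = [-3, 1, 17] (depth 3)

Answer: 3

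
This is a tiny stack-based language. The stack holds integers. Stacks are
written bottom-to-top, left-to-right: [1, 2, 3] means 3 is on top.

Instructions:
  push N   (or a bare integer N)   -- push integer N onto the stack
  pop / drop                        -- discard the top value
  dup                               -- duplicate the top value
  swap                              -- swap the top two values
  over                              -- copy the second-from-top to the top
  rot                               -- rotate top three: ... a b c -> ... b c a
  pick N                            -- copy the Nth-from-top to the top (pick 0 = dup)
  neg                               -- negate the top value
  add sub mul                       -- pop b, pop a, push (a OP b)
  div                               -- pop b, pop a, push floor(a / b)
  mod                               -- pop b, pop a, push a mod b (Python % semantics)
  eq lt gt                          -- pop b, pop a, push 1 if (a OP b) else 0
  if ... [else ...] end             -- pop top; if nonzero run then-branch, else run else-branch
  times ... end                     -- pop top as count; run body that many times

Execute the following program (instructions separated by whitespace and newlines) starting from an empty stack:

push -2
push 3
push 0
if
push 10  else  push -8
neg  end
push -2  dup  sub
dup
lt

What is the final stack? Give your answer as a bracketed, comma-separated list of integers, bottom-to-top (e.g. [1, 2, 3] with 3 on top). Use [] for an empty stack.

Answer: [-2, 3, 8, 0]

Derivation:
After 'push -2': [-2]
After 'push 3': [-2, 3]
After 'push 0': [-2, 3, 0]
After 'if': [-2, 3]
After 'push -8': [-2, 3, -8]
After 'neg': [-2, 3, 8]
After 'push -2': [-2, 3, 8, -2]
After 'dup': [-2, 3, 8, -2, -2]
After 'sub': [-2, 3, 8, 0]
After 'dup': [-2, 3, 8, 0, 0]
After 'lt': [-2, 3, 8, 0]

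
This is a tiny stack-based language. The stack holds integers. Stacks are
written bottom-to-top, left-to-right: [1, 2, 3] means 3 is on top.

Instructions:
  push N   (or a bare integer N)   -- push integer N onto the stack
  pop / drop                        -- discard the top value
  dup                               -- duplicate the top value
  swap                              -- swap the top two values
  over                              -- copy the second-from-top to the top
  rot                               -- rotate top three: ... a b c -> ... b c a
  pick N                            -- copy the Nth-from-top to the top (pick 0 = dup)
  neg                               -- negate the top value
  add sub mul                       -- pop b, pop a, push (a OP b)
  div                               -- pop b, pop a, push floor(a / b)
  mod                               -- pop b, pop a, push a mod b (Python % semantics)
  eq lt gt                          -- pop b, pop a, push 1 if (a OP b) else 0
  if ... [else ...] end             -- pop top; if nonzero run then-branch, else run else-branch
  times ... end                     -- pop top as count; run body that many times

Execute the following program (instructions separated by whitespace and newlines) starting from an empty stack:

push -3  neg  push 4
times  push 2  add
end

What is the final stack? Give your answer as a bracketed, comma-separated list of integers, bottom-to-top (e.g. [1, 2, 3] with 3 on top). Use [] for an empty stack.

After 'push -3': [-3]
After 'neg': [3]
After 'push 4': [3, 4]
After 'times': [3]
After 'push 2': [3, 2]
After 'add': [5]
After 'push 2': [5, 2]
After 'add': [7]
After 'push 2': [7, 2]
After 'add': [9]
After 'push 2': [9, 2]
After 'add': [11]

Answer: [11]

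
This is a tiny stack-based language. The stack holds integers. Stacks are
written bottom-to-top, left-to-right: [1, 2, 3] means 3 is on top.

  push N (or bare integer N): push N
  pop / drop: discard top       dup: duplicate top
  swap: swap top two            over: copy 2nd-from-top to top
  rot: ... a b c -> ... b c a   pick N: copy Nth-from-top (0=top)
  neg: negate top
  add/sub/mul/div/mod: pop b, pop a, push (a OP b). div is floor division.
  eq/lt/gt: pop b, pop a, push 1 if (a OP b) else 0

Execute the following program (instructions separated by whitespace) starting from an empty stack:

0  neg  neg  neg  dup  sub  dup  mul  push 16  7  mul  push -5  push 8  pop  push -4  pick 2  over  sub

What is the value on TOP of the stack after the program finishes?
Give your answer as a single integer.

After 'push 0': [0]
After 'neg': [0]
After 'neg': [0]
After 'neg': [0]
After 'dup': [0, 0]
After 'sub': [0]
After 'dup': [0, 0]
After 'mul': [0]
After 'push 16': [0, 16]
After 'push 7': [0, 16, 7]
After 'mul': [0, 112]
After 'push -5': [0, 112, -5]
After 'push 8': [0, 112, -5, 8]
After 'pop': [0, 112, -5]
After 'push -4': [0, 112, -5, -4]
After 'pick 2': [0, 112, -5, -4, 112]
After 'over': [0, 112, -5, -4, 112, -4]
After 'sub': [0, 112, -5, -4, 116]

Answer: 116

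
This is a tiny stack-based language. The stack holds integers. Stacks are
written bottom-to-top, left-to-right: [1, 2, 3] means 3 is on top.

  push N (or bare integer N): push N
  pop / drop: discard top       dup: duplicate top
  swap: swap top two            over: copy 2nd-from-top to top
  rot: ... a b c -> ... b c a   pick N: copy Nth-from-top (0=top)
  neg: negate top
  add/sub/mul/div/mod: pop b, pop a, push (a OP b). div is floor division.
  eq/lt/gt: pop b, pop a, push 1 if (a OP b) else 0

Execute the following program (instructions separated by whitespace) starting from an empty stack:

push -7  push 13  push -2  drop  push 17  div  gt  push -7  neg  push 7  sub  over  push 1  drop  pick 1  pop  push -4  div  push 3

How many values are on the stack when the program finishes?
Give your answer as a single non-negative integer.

After 'push -7': stack = [-7] (depth 1)
After 'push 13': stack = [-7, 13] (depth 2)
After 'push -2': stack = [-7, 13, -2] (depth 3)
After 'drop': stack = [-7, 13] (depth 2)
After 'push 17': stack = [-7, 13, 17] (depth 3)
After 'div': stack = [-7, 0] (depth 2)
After 'gt': stack = [0] (depth 1)
After 'push -7': stack = [0, -7] (depth 2)
After 'neg': stack = [0, 7] (depth 2)
After 'push 7': stack = [0, 7, 7] (depth 3)
After 'sub': stack = [0, 0] (depth 2)
After 'over': stack = [0, 0, 0] (depth 3)
After 'push 1': stack = [0, 0, 0, 1] (depth 4)
After 'drop': stack = [0, 0, 0] (depth 3)
After 'pick 1': stack = [0, 0, 0, 0] (depth 4)
After 'pop': stack = [0, 0, 0] (depth 3)
After 'push -4': stack = [0, 0, 0, -4] (depth 4)
After 'div': stack = [0, 0, 0] (depth 3)
After 'push 3': stack = [0, 0, 0, 3] (depth 4)

Answer: 4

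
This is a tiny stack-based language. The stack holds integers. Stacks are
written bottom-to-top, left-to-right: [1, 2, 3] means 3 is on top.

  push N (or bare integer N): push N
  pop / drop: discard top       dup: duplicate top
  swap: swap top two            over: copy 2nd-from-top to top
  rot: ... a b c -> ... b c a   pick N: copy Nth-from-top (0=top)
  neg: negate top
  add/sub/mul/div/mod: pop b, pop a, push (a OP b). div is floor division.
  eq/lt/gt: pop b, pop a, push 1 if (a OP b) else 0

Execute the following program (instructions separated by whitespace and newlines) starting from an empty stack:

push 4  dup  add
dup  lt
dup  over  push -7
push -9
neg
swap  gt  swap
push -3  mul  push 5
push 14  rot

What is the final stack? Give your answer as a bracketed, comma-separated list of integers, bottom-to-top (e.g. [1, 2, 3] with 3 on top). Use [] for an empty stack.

After 'push 4': [4]
After 'dup': [4, 4]
After 'add': [8]
After 'dup': [8, 8]
After 'lt': [0]
After 'dup': [0, 0]
After 'over': [0, 0, 0]
After 'push -7': [0, 0, 0, -7]
After 'push -9': [0, 0, 0, -7, -9]
After 'neg': [0, 0, 0, -7, 9]
After 'swap': [0, 0, 0, 9, -7]
After 'gt': [0, 0, 0, 1]
After 'swap': [0, 0, 1, 0]
After 'push -3': [0, 0, 1, 0, -3]
After 'mul': [0, 0, 1, 0]
After 'push 5': [0, 0, 1, 0, 5]
After 'push 14': [0, 0, 1, 0, 5, 14]
After 'rot': [0, 0, 1, 5, 14, 0]

Answer: [0, 0, 1, 5, 14, 0]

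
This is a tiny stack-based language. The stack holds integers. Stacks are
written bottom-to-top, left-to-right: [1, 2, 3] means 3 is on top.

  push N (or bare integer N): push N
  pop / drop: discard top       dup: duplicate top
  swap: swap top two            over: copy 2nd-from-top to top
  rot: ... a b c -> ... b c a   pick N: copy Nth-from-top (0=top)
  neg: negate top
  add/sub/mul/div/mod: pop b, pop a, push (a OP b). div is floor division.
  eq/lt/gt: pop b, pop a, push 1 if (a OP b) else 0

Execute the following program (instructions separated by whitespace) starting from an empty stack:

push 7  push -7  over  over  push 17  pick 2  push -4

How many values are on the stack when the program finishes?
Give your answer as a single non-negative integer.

After 'push 7': stack = [7] (depth 1)
After 'push -7': stack = [7, -7] (depth 2)
After 'over': stack = [7, -7, 7] (depth 3)
After 'over': stack = [7, -7, 7, -7] (depth 4)
After 'push 17': stack = [7, -7, 7, -7, 17] (depth 5)
After 'pick 2': stack = [7, -7, 7, -7, 17, 7] (depth 6)
After 'push -4': stack = [7, -7, 7, -7, 17, 7, -4] (depth 7)

Answer: 7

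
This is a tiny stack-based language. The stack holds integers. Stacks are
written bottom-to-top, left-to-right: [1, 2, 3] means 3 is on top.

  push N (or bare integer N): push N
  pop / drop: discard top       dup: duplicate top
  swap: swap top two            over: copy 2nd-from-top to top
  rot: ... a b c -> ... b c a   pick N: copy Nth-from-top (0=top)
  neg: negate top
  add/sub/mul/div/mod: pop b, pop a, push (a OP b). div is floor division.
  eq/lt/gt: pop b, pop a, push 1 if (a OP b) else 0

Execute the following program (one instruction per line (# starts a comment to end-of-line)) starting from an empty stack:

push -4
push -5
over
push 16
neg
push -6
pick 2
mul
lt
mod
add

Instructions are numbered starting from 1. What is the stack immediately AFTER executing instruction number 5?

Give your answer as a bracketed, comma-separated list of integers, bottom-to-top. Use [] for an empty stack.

Step 1 ('push -4'): [-4]
Step 2 ('push -5'): [-4, -5]
Step 3 ('over'): [-4, -5, -4]
Step 4 ('push 16'): [-4, -5, -4, 16]
Step 5 ('neg'): [-4, -5, -4, -16]

Answer: [-4, -5, -4, -16]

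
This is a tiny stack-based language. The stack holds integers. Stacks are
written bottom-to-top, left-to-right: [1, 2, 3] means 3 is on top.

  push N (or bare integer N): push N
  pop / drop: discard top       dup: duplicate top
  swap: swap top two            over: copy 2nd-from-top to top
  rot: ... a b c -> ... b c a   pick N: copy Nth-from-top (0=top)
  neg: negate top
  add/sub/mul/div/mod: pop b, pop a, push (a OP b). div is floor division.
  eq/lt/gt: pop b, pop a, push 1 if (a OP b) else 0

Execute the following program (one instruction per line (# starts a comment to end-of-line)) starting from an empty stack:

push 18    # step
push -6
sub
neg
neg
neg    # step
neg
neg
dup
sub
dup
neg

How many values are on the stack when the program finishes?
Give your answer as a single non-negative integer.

After 'push 18': stack = [18] (depth 1)
After 'push -6': stack = [18, -6] (depth 2)
After 'sub': stack = [24] (depth 1)
After 'neg': stack = [-24] (depth 1)
After 'neg': stack = [24] (depth 1)
After 'neg': stack = [-24] (depth 1)
After 'neg': stack = [24] (depth 1)
After 'neg': stack = [-24] (depth 1)
After 'dup': stack = [-24, -24] (depth 2)
After 'sub': stack = [0] (depth 1)
After 'dup': stack = [0, 0] (depth 2)
After 'neg': stack = [0, 0] (depth 2)

Answer: 2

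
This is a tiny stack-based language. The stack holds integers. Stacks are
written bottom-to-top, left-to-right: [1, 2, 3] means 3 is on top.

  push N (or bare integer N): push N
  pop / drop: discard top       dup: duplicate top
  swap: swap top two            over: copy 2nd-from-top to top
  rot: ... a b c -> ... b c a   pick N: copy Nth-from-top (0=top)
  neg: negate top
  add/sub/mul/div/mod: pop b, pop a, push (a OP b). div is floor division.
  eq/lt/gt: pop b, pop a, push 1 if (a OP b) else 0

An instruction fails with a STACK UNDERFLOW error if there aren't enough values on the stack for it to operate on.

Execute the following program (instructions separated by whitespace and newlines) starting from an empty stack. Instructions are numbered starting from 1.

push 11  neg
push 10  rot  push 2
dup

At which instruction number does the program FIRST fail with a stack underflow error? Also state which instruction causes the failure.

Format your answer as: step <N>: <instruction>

Answer: step 4: rot

Derivation:
Step 1 ('push 11'): stack = [11], depth = 1
Step 2 ('neg'): stack = [-11], depth = 1
Step 3 ('push 10'): stack = [-11, 10], depth = 2
Step 4 ('rot'): needs 3 value(s) but depth is 2 — STACK UNDERFLOW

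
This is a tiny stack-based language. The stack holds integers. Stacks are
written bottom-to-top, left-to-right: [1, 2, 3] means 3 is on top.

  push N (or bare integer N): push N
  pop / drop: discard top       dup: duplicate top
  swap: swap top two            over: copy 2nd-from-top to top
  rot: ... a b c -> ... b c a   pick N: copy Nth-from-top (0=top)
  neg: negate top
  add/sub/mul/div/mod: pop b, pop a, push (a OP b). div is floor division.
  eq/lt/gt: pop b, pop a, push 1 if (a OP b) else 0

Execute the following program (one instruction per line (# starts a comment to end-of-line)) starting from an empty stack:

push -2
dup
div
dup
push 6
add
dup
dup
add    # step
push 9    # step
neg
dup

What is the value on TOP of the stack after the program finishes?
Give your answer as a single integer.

After 'push -2': [-2]
After 'dup': [-2, -2]
After 'div': [1]
After 'dup': [1, 1]
After 'push 6': [1, 1, 6]
After 'add': [1, 7]
After 'dup': [1, 7, 7]
After 'dup': [1, 7, 7, 7]
After 'add': [1, 7, 14]
After 'push 9': [1, 7, 14, 9]
After 'neg': [1, 7, 14, -9]
After 'dup': [1, 7, 14, -9, -9]

Answer: -9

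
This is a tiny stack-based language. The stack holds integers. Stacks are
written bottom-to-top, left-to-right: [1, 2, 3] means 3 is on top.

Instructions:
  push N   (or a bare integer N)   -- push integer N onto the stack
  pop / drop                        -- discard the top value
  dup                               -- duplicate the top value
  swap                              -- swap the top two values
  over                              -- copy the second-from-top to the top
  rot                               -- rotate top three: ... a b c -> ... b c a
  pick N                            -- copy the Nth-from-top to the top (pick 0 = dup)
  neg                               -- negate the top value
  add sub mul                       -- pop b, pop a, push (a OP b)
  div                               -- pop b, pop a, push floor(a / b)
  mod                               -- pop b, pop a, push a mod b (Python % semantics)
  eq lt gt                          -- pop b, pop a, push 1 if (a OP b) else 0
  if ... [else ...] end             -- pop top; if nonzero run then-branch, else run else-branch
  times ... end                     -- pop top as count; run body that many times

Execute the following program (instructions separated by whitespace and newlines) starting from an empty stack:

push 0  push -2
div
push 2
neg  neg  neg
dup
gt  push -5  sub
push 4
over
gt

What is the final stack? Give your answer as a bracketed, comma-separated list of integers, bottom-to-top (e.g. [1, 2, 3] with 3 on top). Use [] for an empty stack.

After 'push 0': [0]
After 'push -2': [0, -2]
After 'div': [0]
After 'push 2': [0, 2]
After 'neg': [0, -2]
After 'neg': [0, 2]
After 'neg': [0, -2]
After 'dup': [0, -2, -2]
After 'gt': [0, 0]
After 'push -5': [0, 0, -5]
After 'sub': [0, 5]
After 'push 4': [0, 5, 4]
After 'over': [0, 5, 4, 5]
After 'gt': [0, 5, 0]

Answer: [0, 5, 0]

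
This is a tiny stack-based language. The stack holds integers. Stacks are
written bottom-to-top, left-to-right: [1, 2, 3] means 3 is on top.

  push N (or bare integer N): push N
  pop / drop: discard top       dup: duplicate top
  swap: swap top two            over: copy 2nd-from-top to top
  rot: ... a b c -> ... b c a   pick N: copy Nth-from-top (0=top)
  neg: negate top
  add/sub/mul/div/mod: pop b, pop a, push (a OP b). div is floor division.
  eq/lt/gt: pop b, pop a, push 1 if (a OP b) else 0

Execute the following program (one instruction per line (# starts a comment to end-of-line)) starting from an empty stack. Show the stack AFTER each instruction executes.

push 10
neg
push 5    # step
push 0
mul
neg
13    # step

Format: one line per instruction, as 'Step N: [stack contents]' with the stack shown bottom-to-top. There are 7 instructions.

Step 1: [10]
Step 2: [-10]
Step 3: [-10, 5]
Step 4: [-10, 5, 0]
Step 5: [-10, 0]
Step 6: [-10, 0]
Step 7: [-10, 0, 13]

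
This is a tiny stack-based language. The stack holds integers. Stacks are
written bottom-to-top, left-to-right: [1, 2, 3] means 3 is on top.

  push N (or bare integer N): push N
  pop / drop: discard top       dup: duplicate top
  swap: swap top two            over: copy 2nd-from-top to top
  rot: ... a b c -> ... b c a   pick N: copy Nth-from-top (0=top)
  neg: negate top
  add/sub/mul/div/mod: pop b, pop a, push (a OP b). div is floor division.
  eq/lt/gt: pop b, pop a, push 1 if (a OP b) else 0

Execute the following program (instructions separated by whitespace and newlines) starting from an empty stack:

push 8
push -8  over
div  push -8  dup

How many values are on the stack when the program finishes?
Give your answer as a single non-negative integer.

After 'push 8': stack = [8] (depth 1)
After 'push -8': stack = [8, -8] (depth 2)
After 'over': stack = [8, -8, 8] (depth 3)
After 'div': stack = [8, -1] (depth 2)
After 'push -8': stack = [8, -1, -8] (depth 3)
After 'dup': stack = [8, -1, -8, -8] (depth 4)

Answer: 4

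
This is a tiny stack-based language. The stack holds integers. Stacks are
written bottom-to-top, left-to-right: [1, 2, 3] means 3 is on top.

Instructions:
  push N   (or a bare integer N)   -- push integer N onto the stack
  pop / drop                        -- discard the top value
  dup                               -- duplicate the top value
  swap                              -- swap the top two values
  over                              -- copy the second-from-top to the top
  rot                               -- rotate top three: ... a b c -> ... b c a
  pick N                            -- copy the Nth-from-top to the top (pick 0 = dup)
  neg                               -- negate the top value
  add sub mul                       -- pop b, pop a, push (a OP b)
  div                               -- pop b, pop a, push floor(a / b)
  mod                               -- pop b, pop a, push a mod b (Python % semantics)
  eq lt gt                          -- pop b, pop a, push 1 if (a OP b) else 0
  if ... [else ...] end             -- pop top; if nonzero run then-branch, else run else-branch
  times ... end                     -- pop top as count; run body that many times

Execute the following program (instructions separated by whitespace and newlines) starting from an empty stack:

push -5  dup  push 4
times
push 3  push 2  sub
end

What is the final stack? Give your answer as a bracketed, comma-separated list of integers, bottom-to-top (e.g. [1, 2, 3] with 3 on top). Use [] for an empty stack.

Answer: [-5, -5, 1, 1, 1, 1]

Derivation:
After 'push -5': [-5]
After 'dup': [-5, -5]
After 'push 4': [-5, -5, 4]
After 'times': [-5, -5]
After 'push 3': [-5, -5, 3]
After 'push 2': [-5, -5, 3, 2]
After 'sub': [-5, -5, 1]
After 'push 3': [-5, -5, 1, 3]
After 'push 2': [-5, -5, 1, 3, 2]
After 'sub': [-5, -5, 1, 1]
After 'push 3': [-5, -5, 1, 1, 3]
After 'push 2': [-5, -5, 1, 1, 3, 2]
After 'sub': [-5, -5, 1, 1, 1]
After 'push 3': [-5, -5, 1, 1, 1, 3]
After 'push 2': [-5, -5, 1, 1, 1, 3, 2]
After 'sub': [-5, -5, 1, 1, 1, 1]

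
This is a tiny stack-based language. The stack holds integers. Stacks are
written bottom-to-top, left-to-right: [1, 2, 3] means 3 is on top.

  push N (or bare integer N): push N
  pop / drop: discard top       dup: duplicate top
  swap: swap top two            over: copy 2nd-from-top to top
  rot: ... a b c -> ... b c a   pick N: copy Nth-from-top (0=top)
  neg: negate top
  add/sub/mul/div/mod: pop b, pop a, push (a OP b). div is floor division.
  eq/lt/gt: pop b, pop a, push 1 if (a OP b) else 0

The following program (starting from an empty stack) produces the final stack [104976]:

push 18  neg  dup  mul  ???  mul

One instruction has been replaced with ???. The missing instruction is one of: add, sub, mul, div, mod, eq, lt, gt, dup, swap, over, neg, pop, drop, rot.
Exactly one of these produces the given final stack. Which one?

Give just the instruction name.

Stack before ???: [324]
Stack after ???:  [324, 324]
The instruction that transforms [324] -> [324, 324] is: dup

Answer: dup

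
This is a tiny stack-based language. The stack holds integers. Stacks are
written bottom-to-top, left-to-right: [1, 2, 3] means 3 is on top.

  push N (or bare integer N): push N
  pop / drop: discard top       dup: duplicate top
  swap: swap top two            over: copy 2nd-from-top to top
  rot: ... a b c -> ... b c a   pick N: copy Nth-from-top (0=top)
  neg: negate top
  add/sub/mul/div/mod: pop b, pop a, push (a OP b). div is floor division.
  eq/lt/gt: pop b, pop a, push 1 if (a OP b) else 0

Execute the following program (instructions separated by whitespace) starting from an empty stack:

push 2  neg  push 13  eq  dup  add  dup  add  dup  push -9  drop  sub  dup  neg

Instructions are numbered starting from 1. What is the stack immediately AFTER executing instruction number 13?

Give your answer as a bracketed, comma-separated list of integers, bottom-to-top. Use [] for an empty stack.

Answer: [0, 0]

Derivation:
Step 1 ('push 2'): [2]
Step 2 ('neg'): [-2]
Step 3 ('push 13'): [-2, 13]
Step 4 ('eq'): [0]
Step 5 ('dup'): [0, 0]
Step 6 ('add'): [0]
Step 7 ('dup'): [0, 0]
Step 8 ('add'): [0]
Step 9 ('dup'): [0, 0]
Step 10 ('push -9'): [0, 0, -9]
Step 11 ('drop'): [0, 0]
Step 12 ('sub'): [0]
Step 13 ('dup'): [0, 0]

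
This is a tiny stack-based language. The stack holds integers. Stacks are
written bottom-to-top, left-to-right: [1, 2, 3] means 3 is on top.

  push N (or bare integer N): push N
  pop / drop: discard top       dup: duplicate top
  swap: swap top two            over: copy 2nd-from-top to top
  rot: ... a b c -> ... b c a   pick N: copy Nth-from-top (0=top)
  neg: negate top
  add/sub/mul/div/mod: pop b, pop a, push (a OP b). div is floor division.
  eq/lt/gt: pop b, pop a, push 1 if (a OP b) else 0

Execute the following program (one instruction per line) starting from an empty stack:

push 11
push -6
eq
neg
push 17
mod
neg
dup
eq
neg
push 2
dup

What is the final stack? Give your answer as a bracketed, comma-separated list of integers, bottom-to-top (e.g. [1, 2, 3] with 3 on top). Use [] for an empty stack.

Answer: [-1, 2, 2]

Derivation:
After 'push 11': [11]
After 'push -6': [11, -6]
After 'eq': [0]
After 'neg': [0]
After 'push 17': [0, 17]
After 'mod': [0]
After 'neg': [0]
After 'dup': [0, 0]
After 'eq': [1]
After 'neg': [-1]
After 'push 2': [-1, 2]
After 'dup': [-1, 2, 2]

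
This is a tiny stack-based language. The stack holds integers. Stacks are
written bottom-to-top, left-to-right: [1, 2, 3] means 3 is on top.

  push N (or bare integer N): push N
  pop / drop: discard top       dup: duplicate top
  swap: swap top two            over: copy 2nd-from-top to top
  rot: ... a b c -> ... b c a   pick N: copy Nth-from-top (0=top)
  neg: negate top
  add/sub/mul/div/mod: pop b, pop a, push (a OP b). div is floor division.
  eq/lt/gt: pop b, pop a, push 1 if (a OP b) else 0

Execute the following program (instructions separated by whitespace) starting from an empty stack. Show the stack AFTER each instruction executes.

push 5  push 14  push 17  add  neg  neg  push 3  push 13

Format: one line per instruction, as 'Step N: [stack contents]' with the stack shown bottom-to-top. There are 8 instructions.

Step 1: [5]
Step 2: [5, 14]
Step 3: [5, 14, 17]
Step 4: [5, 31]
Step 5: [5, -31]
Step 6: [5, 31]
Step 7: [5, 31, 3]
Step 8: [5, 31, 3, 13]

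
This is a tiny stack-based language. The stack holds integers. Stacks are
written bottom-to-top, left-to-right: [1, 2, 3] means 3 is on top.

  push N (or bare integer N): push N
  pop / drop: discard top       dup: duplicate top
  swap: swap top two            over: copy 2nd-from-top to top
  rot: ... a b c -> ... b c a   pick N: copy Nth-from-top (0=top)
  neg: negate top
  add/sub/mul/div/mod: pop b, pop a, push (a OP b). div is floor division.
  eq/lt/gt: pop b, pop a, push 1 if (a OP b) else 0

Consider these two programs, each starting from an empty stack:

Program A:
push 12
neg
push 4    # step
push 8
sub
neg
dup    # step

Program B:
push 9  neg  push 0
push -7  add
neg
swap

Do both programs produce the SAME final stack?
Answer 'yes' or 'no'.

Answer: no

Derivation:
Program A trace:
  After 'push 12': [12]
  After 'neg': [-12]
  After 'push 4': [-12, 4]
  After 'push 8': [-12, 4, 8]
  After 'sub': [-12, -4]
  After 'neg': [-12, 4]
  After 'dup': [-12, 4, 4]
Program A final stack: [-12, 4, 4]

Program B trace:
  After 'push 9': [9]
  After 'neg': [-9]
  After 'push 0': [-9, 0]
  After 'push -7': [-9, 0, -7]
  After 'add': [-9, -7]
  After 'neg': [-9, 7]
  After 'swap': [7, -9]
Program B final stack: [7, -9]
Same: no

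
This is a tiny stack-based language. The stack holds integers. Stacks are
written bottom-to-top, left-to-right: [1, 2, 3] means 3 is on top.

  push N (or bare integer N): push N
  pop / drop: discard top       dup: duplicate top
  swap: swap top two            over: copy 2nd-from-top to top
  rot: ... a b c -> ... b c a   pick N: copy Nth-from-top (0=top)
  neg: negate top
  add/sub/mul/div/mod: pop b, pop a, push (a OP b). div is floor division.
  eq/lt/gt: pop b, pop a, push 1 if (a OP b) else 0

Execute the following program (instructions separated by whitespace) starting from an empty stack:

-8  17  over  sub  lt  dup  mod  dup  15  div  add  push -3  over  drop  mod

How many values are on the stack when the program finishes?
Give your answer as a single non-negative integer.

Answer: 1

Derivation:
After 'push -8': stack = [-8] (depth 1)
After 'push 17': stack = [-8, 17] (depth 2)
After 'over': stack = [-8, 17, -8] (depth 3)
After 'sub': stack = [-8, 25] (depth 2)
After 'lt': stack = [1] (depth 1)
After 'dup': stack = [1, 1] (depth 2)
After 'mod': stack = [0] (depth 1)
After 'dup': stack = [0, 0] (depth 2)
After 'push 15': stack = [0, 0, 15] (depth 3)
After 'div': stack = [0, 0] (depth 2)
After 'add': stack = [0] (depth 1)
After 'push -3': stack = [0, -3] (depth 2)
After 'over': stack = [0, -3, 0] (depth 3)
After 'drop': stack = [0, -3] (depth 2)
After 'mod': stack = [0] (depth 1)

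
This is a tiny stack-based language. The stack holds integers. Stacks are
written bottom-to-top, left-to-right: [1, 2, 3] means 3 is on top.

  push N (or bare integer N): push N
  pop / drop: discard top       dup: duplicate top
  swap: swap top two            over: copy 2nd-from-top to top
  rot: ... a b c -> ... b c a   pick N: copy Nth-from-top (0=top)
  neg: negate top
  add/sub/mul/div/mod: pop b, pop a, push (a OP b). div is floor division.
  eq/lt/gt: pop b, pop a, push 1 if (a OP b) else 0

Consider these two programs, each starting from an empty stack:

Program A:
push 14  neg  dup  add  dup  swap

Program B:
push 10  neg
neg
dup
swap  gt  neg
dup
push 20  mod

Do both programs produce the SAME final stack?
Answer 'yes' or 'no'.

Program A trace:
  After 'push 14': [14]
  After 'neg': [-14]
  After 'dup': [-14, -14]
  After 'add': [-28]
  After 'dup': [-28, -28]
  After 'swap': [-28, -28]
Program A final stack: [-28, -28]

Program B trace:
  After 'push 10': [10]
  After 'neg': [-10]
  After 'neg': [10]
  After 'dup': [10, 10]
  After 'swap': [10, 10]
  After 'gt': [0]
  After 'neg': [0]
  After 'dup': [0, 0]
  After 'push 20': [0, 0, 20]
  After 'mod': [0, 0]
Program B final stack: [0, 0]
Same: no

Answer: no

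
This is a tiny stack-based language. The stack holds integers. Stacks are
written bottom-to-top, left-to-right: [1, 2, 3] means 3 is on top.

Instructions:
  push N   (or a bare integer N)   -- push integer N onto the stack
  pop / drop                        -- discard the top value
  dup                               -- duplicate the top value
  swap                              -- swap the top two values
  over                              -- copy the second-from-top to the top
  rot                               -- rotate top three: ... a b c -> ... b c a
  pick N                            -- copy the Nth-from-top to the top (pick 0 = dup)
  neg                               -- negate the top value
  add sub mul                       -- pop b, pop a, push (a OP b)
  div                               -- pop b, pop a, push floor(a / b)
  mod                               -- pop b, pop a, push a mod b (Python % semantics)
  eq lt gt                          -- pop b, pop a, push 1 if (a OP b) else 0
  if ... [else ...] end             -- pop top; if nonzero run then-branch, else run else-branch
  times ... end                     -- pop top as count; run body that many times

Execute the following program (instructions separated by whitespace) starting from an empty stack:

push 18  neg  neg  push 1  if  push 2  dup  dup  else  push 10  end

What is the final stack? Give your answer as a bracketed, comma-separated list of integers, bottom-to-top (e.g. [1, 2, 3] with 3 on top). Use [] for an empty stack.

Answer: [18, 2, 2, 2]

Derivation:
After 'push 18': [18]
After 'neg': [-18]
After 'neg': [18]
After 'push 1': [18, 1]
After 'if': [18]
After 'push 2': [18, 2]
After 'dup': [18, 2, 2]
After 'dup': [18, 2, 2, 2]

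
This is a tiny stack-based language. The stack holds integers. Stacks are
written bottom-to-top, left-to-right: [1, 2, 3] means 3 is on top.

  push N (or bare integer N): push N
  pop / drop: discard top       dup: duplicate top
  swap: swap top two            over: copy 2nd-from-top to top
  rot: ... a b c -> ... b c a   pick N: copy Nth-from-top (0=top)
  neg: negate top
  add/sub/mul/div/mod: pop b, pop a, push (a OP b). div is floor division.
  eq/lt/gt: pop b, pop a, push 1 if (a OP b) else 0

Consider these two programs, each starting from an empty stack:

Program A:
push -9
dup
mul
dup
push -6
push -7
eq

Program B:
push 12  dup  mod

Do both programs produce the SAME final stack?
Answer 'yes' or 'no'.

Answer: no

Derivation:
Program A trace:
  After 'push -9': [-9]
  After 'dup': [-9, -9]
  After 'mul': [81]
  After 'dup': [81, 81]
  After 'push -6': [81, 81, -6]
  After 'push -7': [81, 81, -6, -7]
  After 'eq': [81, 81, 0]
Program A final stack: [81, 81, 0]

Program B trace:
  After 'push 12': [12]
  After 'dup': [12, 12]
  After 'mod': [0]
Program B final stack: [0]
Same: no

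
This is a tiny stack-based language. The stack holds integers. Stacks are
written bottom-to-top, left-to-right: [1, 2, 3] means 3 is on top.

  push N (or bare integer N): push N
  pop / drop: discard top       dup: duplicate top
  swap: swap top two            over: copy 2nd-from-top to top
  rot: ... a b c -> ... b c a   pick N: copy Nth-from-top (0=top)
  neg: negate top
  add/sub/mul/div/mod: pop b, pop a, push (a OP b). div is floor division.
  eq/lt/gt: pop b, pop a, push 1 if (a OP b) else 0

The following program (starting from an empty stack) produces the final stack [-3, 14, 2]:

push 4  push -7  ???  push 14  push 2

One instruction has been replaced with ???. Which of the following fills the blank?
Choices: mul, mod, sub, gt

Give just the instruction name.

Stack before ???: [4, -7]
Stack after ???:  [-3]
Checking each choice:
  mul: produces [-28, 14, 2]
  mod: MATCH
  sub: produces [11, 14, 2]
  gt: produces [1, 14, 2]


Answer: mod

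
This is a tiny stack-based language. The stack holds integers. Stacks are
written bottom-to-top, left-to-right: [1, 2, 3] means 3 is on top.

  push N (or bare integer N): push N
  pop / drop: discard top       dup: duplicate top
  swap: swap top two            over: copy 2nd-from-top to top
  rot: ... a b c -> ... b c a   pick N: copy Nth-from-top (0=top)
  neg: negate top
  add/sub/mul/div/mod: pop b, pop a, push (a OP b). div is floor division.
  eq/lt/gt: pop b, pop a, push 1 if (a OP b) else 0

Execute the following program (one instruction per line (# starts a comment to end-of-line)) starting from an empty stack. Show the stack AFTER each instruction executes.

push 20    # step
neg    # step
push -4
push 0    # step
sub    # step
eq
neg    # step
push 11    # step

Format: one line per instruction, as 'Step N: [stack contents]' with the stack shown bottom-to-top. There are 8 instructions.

Step 1: [20]
Step 2: [-20]
Step 3: [-20, -4]
Step 4: [-20, -4, 0]
Step 5: [-20, -4]
Step 6: [0]
Step 7: [0]
Step 8: [0, 11]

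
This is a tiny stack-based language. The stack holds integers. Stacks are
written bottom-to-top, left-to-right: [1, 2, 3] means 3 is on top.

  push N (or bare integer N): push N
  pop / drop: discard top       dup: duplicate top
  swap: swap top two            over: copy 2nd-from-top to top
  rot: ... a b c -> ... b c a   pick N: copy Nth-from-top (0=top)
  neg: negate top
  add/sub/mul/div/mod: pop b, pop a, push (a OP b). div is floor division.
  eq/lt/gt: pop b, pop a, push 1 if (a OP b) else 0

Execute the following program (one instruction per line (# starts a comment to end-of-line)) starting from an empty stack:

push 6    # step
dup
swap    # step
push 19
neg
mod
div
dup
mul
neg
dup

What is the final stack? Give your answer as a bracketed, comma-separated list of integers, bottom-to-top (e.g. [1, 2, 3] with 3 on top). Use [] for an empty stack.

After 'push 6': [6]
After 'dup': [6, 6]
After 'swap': [6, 6]
After 'push 19': [6, 6, 19]
After 'neg': [6, 6, -19]
After 'mod': [6, -13]
After 'div': [-1]
After 'dup': [-1, -1]
After 'mul': [1]
After 'neg': [-1]
After 'dup': [-1, -1]

Answer: [-1, -1]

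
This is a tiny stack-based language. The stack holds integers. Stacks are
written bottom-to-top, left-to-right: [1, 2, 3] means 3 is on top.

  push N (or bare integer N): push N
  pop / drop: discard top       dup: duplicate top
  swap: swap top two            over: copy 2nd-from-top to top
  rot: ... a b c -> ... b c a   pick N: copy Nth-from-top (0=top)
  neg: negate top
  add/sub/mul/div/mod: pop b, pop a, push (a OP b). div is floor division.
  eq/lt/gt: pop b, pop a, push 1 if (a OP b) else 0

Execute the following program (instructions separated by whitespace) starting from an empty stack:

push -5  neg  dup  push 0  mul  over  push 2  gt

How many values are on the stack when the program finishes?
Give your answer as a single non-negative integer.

Answer: 3

Derivation:
After 'push -5': stack = [-5] (depth 1)
After 'neg': stack = [5] (depth 1)
After 'dup': stack = [5, 5] (depth 2)
After 'push 0': stack = [5, 5, 0] (depth 3)
After 'mul': stack = [5, 0] (depth 2)
After 'over': stack = [5, 0, 5] (depth 3)
After 'push 2': stack = [5, 0, 5, 2] (depth 4)
After 'gt': stack = [5, 0, 1] (depth 3)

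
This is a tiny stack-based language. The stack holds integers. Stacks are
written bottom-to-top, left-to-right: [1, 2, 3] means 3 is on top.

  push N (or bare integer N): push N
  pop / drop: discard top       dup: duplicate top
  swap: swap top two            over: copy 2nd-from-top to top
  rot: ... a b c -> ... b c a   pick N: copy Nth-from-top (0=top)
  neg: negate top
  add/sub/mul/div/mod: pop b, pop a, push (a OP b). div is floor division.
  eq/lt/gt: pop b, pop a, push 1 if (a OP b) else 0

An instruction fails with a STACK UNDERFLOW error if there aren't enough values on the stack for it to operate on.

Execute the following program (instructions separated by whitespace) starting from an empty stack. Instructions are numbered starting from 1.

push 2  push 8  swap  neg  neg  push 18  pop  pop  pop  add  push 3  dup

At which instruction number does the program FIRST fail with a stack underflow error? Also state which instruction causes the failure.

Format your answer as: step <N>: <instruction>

Answer: step 10: add

Derivation:
Step 1 ('push 2'): stack = [2], depth = 1
Step 2 ('push 8'): stack = [2, 8], depth = 2
Step 3 ('swap'): stack = [8, 2], depth = 2
Step 4 ('neg'): stack = [8, -2], depth = 2
Step 5 ('neg'): stack = [8, 2], depth = 2
Step 6 ('push 18'): stack = [8, 2, 18], depth = 3
Step 7 ('pop'): stack = [8, 2], depth = 2
Step 8 ('pop'): stack = [8], depth = 1
Step 9 ('pop'): stack = [], depth = 0
Step 10 ('add'): needs 2 value(s) but depth is 0 — STACK UNDERFLOW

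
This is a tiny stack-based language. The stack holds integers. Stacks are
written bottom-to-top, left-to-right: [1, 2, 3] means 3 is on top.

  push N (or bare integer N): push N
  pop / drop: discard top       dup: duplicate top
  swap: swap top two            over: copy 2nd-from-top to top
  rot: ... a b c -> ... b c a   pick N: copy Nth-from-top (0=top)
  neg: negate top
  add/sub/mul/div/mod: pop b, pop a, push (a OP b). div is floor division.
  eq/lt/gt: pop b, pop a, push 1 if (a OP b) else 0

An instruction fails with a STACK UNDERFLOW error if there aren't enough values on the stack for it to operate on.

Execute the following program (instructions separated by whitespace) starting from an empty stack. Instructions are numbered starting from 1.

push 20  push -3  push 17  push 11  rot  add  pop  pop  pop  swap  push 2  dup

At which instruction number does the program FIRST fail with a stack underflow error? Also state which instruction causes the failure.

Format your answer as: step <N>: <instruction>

Answer: step 10: swap

Derivation:
Step 1 ('push 20'): stack = [20], depth = 1
Step 2 ('push -3'): stack = [20, -3], depth = 2
Step 3 ('push 17'): stack = [20, -3, 17], depth = 3
Step 4 ('push 11'): stack = [20, -3, 17, 11], depth = 4
Step 5 ('rot'): stack = [20, 17, 11, -3], depth = 4
Step 6 ('add'): stack = [20, 17, 8], depth = 3
Step 7 ('pop'): stack = [20, 17], depth = 2
Step 8 ('pop'): stack = [20], depth = 1
Step 9 ('pop'): stack = [], depth = 0
Step 10 ('swap'): needs 2 value(s) but depth is 0 — STACK UNDERFLOW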